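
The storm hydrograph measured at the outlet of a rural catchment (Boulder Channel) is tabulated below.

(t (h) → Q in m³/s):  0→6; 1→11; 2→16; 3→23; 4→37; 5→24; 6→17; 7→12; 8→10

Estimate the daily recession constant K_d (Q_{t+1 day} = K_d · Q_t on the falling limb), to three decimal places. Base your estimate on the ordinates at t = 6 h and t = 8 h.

K_d ≈ 0.002

Between t = 6 h and t = 8 h the flow falls from 17 to 10 m³/s over 2×1 h = 2 h.
Per-interval ratio K = (10/17)^(1/2) = 0.7670; K_d = K^(24/1) = 0.002.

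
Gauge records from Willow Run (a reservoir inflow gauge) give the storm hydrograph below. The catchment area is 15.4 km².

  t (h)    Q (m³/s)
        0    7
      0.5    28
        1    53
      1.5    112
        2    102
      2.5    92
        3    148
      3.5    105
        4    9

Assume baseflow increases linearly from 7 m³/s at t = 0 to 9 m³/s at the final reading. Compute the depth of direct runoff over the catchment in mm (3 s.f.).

Direct runoff: 0.00, 20.75, 45.50, 104.25, 94.00, 83.75, 139.50, 96.25, 0.00 m³/s; ΣQ_DR = 584.0 m³/s.
V = ΣQ_DR · Δt = 584.0 × 1800 s = 1.051 × 10^6 m³.
Over A = 15.4 km², depth = V / A = 68.3 mm.

d ≈ 68.3 mm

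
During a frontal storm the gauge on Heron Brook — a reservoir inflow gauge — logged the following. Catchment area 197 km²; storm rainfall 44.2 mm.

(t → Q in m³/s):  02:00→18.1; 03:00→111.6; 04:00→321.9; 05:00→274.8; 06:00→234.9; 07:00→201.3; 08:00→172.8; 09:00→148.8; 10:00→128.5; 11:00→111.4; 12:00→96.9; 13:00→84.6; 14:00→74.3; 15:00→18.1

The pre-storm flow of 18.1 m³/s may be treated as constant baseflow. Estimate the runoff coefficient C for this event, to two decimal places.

ΣQ_DR = 1745 m³/s; V = ΣQ_DR·Δt = 6.281 × 10^6 m³.
Runoff depth d = V / A = 31.88 mm.
C = d / P = 31.88 / 44.2 = 0.72.

C ≈ 0.72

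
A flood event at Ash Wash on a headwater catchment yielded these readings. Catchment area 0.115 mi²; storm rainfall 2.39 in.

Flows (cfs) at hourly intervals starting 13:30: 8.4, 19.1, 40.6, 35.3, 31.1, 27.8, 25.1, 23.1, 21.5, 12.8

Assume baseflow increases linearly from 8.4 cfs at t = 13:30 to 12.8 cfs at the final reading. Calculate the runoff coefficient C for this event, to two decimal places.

ΣQ_DR = 138.8 cfs; V = ΣQ_DR·Δt = 4.997 × 10^5 ft³.
Runoff depth d = V / A = 1.870 in.
C = d / P = 1.870 / 2.39 = 0.78.

C ≈ 0.78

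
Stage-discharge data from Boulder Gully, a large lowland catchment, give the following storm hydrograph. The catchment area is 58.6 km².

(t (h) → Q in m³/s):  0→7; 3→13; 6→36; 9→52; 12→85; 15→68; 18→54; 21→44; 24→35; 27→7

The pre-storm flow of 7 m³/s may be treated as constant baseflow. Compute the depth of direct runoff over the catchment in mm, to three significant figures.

d ≈ 61.0 mm

Direct runoff: 0.0, 6.0, 29.0, 45.0, 78.0, 61.0, 47.0, 37.0, 28.0, 0.0 m³/s; ΣQ_DR = 331.0 m³/s.
V = ΣQ_DR · Δt = 331.0 × 10800 s = 3.575 × 10^6 m³.
Over A = 58.6 km², depth = V / A = 61.0 mm.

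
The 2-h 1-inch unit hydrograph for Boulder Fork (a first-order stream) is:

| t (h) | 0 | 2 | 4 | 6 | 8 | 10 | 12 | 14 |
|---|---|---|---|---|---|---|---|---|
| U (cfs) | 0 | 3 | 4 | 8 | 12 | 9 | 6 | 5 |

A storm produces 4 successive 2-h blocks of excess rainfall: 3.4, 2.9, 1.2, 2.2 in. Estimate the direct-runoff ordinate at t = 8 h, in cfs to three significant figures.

Q ≈ 75.4 cfs

By discrete convolution, Q_j = Σ (P_i / 1 in) · U_{j−i}.
At t = 8 h (j=4): Q = (3.4/1)·12 + (2.9/1)·8 + (1.2/1)·4 + (2.2/1)·3 = 75.4 cfs.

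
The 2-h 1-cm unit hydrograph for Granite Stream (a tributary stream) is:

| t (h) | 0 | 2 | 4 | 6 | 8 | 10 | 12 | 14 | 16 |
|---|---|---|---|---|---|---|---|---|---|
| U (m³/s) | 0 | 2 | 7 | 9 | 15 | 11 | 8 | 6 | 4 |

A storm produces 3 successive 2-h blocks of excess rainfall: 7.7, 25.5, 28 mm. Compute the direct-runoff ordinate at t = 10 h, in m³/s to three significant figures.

By discrete convolution, Q_j = Σ (P_i / 10 mm) · U_{j−i}.
At t = 10 h (j=5): Q = (7.7/10)·11 + (25.5/10)·15 + (28/10)·9 = 71.9 m³/s.

Q ≈ 71.9 m³/s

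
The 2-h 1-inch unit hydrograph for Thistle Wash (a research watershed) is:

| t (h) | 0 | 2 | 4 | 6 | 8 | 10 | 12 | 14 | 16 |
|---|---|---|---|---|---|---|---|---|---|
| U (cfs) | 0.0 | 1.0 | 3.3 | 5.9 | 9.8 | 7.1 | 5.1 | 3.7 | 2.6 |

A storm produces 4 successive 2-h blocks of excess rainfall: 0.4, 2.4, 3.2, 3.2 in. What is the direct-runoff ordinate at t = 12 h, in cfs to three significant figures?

By discrete convolution, Q_j = Σ (P_i / 1 in) · U_{j−i}.
At t = 12 h (j=6): Q = (0.4/1)·5.1 + (2.4/1)·7.1 + (3.2/1)·9.8 + (3.2/1)·5.9 = 69.3 cfs.

Q ≈ 69.3 cfs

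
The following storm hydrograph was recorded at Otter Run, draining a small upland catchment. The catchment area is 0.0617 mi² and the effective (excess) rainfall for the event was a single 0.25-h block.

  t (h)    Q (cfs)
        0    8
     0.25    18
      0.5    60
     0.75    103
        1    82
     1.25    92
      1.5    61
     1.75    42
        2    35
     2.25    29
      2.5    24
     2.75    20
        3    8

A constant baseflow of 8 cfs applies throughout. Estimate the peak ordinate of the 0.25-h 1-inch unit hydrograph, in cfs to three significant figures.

Direct runoff: 0.0, 10.0, 52.0, 95.0, 74.0, 84.0, 53.0, 34.0, 27.0, 21.0, 16.0, 12.0, 0.0 cfs; ΣQ_DR = 478.0 cfs, peak = 95.0 cfs.
Runoff depth d = ΣQ_DR·Δt / A = 478.0 × 900 / (0.0617 mi²) = 3.001 in.
The 1-inch UH is the DRH scaled by (1 in)/d, so U_p = 95.0 × 1/3.001 = 31.7 cfs.

U_p ≈ 31.7 cfs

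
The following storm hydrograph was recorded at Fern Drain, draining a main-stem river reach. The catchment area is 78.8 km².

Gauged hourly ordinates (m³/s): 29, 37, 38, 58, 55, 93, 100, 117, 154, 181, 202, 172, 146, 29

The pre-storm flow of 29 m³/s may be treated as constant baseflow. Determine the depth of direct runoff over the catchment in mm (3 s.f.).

d ≈ 45.9 mm

Direct runoff: 0.0, 8.0, 9.0, 29.0, 26.0, 64.0, 71.0, 88.0, 125.0, 152.0, 173.0, 143.0, 117.0, 0.0 m³/s; ΣQ_DR = 1005 m³/s.
V = ΣQ_DR · Δt = 1005 × 3600 s = 3.618 × 10^6 m³.
Over A = 78.8 km², depth = V / A = 45.9 mm.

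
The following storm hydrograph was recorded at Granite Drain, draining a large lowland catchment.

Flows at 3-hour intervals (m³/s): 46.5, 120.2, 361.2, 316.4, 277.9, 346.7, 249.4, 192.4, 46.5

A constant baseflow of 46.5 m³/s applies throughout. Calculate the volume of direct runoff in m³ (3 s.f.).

Direct-runoff ordinates (Q − Q_b): 0.0, 73.7, 314.7, 269.9, 231.4, 300.2, 202.9, 145.9, 0.0 m³/s.
ΣQ_DR = 1539 m³/s.
With Δt = 3 h = 10800 s, V = ΣQ_DR · Δt = 1539 × 10800 = 1.66 × 10^7 m³.

V ≈ 1.66 × 10^7 m³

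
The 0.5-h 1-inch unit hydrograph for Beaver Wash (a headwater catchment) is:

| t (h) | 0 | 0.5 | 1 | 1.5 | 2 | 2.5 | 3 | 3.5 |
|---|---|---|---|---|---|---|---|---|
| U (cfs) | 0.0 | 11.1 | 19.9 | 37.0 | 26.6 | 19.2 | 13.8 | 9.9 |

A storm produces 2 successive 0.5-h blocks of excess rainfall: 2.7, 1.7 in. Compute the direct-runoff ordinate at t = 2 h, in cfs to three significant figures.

By discrete convolution, Q_j = Σ (P_i / 1 in) · U_{j−i}.
At t = 2 h (j=4): Q = (2.7/1)·26.6 + (1.7/1)·37.0 = 135 cfs.

Q ≈ 135 cfs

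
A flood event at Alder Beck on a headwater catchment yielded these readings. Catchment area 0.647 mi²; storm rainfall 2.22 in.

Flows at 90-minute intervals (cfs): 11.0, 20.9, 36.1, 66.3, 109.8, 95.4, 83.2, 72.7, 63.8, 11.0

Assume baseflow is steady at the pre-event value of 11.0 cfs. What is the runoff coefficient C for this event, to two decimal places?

ΣQ_DR = 460.2 cfs; V = ΣQ_DR·Δt = 2.485 × 10^6 ft³.
Runoff depth d = V / A = 1.653 in.
C = d / P = 1.653 / 2.22 = 0.74.

C ≈ 0.74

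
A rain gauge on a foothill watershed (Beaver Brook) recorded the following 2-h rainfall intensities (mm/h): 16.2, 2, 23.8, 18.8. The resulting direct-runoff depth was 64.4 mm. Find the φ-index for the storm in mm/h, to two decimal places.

φ ≈ 8.87 mm/h

Only the 3 blocks with intensity above φ contribute runoff: 16.2, 23.8, 18.8 mm/h.
Σ(I−φ)·Δt = d  ⇒  (16.2+23.8+18.8 − 3φ)·2 = 64.4
φ = (58.80 − 64.4/2) / 3 = 8.87 mm/h.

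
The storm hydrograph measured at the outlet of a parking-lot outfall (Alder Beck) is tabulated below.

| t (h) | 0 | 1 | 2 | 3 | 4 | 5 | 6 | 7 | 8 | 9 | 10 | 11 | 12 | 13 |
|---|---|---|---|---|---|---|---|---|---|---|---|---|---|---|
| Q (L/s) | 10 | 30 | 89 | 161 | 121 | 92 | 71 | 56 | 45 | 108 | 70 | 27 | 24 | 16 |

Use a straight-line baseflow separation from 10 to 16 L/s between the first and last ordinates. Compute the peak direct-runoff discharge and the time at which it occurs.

Q_p = 149.62 L/s at t = 3 h

Subtracting baseflow gives direct-runoff ordinates: 0.00, 19.54, 78.08, 149.62, 109.15, 79.69, 58.23, 42.77, 31.31, 93.85, 55.38, 11.92, 8.46, 0.00 L/s.
The maximum is 149.62 L/s, occurring at the reading for t = 3 h.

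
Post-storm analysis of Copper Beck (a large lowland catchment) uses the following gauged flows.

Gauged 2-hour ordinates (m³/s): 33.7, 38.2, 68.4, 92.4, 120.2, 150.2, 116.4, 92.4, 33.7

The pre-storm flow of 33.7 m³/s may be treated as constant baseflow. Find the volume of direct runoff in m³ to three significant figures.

Direct-runoff ordinates (Q − Q_b): 0.0, 4.5, 34.7, 58.7, 86.5, 116.5, 82.7, 58.7, 0.0 m³/s.
ΣQ_DR = 442.3 m³/s.
With Δt = 2 h = 7200 s, V = ΣQ_DR · Δt = 442.3 × 7200 = 3.18 × 10^6 m³.

V ≈ 3.18 × 10^6 m³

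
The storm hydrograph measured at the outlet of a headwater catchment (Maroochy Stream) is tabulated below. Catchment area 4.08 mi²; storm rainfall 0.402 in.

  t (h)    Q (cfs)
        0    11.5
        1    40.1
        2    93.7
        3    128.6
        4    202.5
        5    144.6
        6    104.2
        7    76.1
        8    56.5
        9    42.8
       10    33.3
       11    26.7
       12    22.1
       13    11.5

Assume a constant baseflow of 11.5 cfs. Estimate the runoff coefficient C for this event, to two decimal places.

C ≈ 0.79

ΣQ_DR = 833.2 cfs; V = ΣQ_DR·Δt = 3.000 × 10^6 ft³.
Runoff depth d = V / A = 0.3164 in.
C = d / P = 0.3164 / 0.402 = 0.79.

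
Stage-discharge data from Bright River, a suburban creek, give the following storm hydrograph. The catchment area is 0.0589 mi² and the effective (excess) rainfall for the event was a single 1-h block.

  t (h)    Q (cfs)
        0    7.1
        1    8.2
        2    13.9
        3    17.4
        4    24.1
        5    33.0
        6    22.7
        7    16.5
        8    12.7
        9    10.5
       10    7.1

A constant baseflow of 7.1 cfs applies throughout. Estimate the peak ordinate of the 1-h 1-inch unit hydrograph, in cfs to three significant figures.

U_p ≈ 10.4 cfs

Direct runoff: 0.0, 1.1, 6.8, 10.3, 17.0, 25.9, 15.6, 9.4, 5.6, 3.4, 0.0 cfs; ΣQ_DR = 95.10 cfs, peak = 25.9 cfs.
Runoff depth d = ΣQ_DR·Δt / A = 95.10 × 3600 / (0.0589 mi²) = 2.502 in.
The 1-inch UH is the DRH scaled by (1 in)/d, so U_p = 25.9 × 1/2.502 = 10.4 cfs.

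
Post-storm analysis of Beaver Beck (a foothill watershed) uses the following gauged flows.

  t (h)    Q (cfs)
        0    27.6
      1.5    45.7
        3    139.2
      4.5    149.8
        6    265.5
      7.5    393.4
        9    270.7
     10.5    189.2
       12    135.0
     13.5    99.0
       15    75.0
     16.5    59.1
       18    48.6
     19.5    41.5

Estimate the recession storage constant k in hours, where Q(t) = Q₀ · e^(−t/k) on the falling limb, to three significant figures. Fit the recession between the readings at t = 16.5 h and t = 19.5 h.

k ≈ 8.49 h

On the falling limb, Q drops from 59.1 to 41.5 cfs between t = 16.5 h and t = 19.5 h (Δt = 3 h).
k = −Δt / ln(Q₂/Q₁) = −3 / ln(41.5/59.1) = 8.49 h.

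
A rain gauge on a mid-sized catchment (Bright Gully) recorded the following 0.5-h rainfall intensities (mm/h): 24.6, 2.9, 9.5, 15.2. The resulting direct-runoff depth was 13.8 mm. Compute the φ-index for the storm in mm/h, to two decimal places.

Only the 3 blocks with intensity above φ contribute runoff: 24.6, 9.5, 15.2 mm/h.
Σ(I−φ)·Δt = d  ⇒  (24.6+9.5+15.2 − 3φ)·0.5 = 13.8
φ = (49.30 − 13.8/0.5) / 3 = 7.23 mm/h.

φ ≈ 7.23 mm/h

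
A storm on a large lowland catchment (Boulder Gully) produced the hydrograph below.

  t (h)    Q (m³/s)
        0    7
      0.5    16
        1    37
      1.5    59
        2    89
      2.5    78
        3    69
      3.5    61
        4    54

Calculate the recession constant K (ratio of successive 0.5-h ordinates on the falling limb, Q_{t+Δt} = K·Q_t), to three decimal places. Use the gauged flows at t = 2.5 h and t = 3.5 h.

K ≈ 0.884

Using the recession-limb readings at t = 2.5 h and t = 3.5 h: Q falls from 78 to 61 m³/s over 2 intervals.
K = (Q₂/Q₁)^(1/2) = (61/78)^(1/2) = 0.884.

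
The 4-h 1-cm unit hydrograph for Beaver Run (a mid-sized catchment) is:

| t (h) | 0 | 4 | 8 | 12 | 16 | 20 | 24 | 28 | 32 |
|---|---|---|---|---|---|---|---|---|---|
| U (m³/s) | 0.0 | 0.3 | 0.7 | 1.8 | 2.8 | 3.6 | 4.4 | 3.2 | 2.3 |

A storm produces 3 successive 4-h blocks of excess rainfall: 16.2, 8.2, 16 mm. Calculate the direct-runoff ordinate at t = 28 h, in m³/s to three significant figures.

By discrete convolution, Q_j = Σ (P_i / 10 mm) · U_{j−i}.
At t = 28 h (j=7): Q = (16.2/10)·3.2 + (8.2/10)·4.4 + (16/10)·3.6 = 14.6 m³/s.

Q ≈ 14.6 m³/s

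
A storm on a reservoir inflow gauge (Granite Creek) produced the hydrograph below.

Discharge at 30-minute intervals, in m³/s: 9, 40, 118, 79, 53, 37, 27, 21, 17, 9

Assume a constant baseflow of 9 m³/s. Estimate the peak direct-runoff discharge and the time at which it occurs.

Subtracting baseflow gives direct-runoff ordinates: 0.0, 31.0, 109.0, 70.0, 44.0, 28.0, 18.0, 12.0, 8.0, 0.0 m³/s.
The maximum is 109.0 m³/s, occurring at the reading for t = 1 h.

Q_p = 109.0 m³/s at t = 1 h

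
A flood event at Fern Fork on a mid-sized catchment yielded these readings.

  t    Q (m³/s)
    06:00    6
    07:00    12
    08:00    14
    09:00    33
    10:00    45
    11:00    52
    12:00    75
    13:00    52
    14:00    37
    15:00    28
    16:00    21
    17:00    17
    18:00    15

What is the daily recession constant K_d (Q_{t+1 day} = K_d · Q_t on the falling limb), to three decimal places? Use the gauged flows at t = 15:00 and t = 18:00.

Between t = 15:00 and t = 18:00 the flow falls from 28 to 15 m³/s over 3×1 h = 3 h.
Per-interval ratio K = (15/28)^(1/3) = 0.8122; K_d = K^(24/1) = 0.007.

K_d ≈ 0.007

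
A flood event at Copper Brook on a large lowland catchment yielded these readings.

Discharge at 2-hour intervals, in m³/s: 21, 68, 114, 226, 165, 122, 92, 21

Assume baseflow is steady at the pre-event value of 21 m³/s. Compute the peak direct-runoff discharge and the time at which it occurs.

Q_p = 205.0 m³/s at t = 6 h

Subtracting baseflow gives direct-runoff ordinates: 0.0, 47.0, 93.0, 205.0, 144.0, 101.0, 71.0, 0.0 m³/s.
The maximum is 205.0 m³/s, occurring at the reading for t = 6 h.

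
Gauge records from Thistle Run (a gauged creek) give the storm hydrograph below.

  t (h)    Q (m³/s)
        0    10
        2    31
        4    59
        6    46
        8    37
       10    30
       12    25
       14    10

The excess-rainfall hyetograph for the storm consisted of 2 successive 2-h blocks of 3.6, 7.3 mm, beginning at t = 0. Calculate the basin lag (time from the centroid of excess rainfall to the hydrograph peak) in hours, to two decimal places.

Centroid of excess rainfall: t_c = Σ P_i·t̄_i / ΣP_i = 2.3394 h (block centres at 1, 3 h).
Hydrograph peak occurs at t = 4 h, so basin lag t_L = 4 − 2.3394 = 1.66 h.

t_L ≈ 1.66 h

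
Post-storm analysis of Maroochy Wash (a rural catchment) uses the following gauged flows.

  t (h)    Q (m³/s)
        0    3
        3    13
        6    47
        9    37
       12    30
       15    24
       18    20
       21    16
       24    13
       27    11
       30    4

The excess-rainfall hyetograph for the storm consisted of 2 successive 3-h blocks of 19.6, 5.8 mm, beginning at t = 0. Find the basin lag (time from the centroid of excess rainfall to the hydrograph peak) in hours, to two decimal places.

t_L ≈ 3.81 h

Centroid of excess rainfall: t_c = Σ P_i·t̄_i / ΣP_i = 2.1850 h (block centres at 1.5, 4.5 h).
Hydrograph peak occurs at t = 6 h, so basin lag t_L = 6 − 2.1850 = 3.81 h.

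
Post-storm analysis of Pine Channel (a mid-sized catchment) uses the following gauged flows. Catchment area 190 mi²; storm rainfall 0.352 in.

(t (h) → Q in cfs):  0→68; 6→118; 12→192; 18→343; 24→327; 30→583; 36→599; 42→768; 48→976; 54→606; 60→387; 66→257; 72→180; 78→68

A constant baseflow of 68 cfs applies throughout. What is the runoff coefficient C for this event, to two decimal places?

ΣQ_DR = 4520 cfs; V = ΣQ_DR·Δt = 9.763 × 10^7 ft³.
Runoff depth d = V / A = 0.2212 in.
C = d / P = 0.2212 / 0.352 = 0.63.

C ≈ 0.63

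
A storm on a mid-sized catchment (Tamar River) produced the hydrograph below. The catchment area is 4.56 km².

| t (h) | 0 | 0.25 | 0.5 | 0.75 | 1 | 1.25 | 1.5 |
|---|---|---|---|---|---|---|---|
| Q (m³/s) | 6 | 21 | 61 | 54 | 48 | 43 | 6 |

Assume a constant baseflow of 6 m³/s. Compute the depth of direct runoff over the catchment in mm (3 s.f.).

d ≈ 38.9 mm

Direct runoff: 0.0, 15.0, 55.0, 48.0, 42.0, 37.0, 0.0 m³/s; ΣQ_DR = 197.0 m³/s.
V = ΣQ_DR · Δt = 197.0 × 900 s = 1.773 × 10^5 m³.
Over A = 4.56 km², depth = V / A = 38.9 mm.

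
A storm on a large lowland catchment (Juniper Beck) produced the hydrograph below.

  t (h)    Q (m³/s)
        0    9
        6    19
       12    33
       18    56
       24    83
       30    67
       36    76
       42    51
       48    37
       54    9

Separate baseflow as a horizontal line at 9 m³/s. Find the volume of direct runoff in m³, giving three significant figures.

V ≈ 7.56 × 10^6 m³

Direct-runoff ordinates (Q − Q_b): 0.0, 10.0, 24.0, 47.0, 74.0, 58.0, 67.0, 42.0, 28.0, 0.0 m³/s.
ΣQ_DR = 350.0 m³/s.
With Δt = 6 h = 21600 s, V = ΣQ_DR · Δt = 350.0 × 21600 = 7.56 × 10^6 m³.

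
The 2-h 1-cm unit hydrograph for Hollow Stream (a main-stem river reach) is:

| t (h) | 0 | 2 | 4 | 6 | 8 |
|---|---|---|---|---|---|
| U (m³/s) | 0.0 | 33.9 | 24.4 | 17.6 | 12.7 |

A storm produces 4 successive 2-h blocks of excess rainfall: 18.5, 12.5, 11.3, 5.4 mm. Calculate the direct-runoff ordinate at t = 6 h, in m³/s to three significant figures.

Q ≈ 101 m³/s

By discrete convolution, Q_j = Σ (P_i / 10 mm) · U_{j−i}.
At t = 6 h (j=3): Q = (18.5/10)·17.6 + (12.5/10)·24.4 + (11.3/10)·33.9 + (5.4/10)·0.0 = 101 m³/s.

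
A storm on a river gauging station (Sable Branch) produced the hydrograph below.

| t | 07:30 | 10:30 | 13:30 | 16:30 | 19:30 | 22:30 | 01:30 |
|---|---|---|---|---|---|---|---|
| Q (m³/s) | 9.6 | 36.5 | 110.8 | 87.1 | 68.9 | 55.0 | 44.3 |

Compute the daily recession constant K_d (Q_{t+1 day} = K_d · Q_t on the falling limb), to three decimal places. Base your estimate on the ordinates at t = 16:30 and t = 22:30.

K_d ≈ 0.159

Between t = 16:30 and t = 22:30 the flow falls from 87.1 to 55.0 m³/s over 2×3 h = 6 h.
Per-interval ratio K = (55.0/87.1)^(1/2) = 0.7946; K_d = K^(24/3) = 0.159.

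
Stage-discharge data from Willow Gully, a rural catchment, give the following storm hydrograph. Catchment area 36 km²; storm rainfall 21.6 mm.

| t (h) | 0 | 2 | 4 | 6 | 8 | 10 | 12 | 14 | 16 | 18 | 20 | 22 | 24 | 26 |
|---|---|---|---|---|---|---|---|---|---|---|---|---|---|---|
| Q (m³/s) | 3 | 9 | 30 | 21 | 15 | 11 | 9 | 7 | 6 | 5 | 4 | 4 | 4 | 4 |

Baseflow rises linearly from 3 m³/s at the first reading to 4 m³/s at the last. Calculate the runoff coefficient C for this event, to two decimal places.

C ≈ 0.77

ΣQ_DR = 83.00 m³/s; V = ΣQ_DR·Δt = 5.976 × 10^5 m³.
Runoff depth d = V / A = 16.60 mm.
C = d / P = 16.60 / 21.6 = 0.77.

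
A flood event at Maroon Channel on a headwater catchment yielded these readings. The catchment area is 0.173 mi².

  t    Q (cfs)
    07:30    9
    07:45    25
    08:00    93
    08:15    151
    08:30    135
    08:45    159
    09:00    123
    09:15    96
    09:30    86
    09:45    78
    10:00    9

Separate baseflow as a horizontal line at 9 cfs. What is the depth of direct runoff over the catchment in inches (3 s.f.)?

Direct runoff: 0.0, 16.0, 84.0, 142.0, 126.0, 150.0, 114.0, 87.0, 77.0, 69.0, 0.0 cfs; ΣQ_DR = 865.0 cfs.
V = ΣQ_DR · Δt = 865.0 × 900 s = 7.785 × 10^5 ft³.
Over A = 0.173 mi², depth = V / A = 1.94 in.

d ≈ 1.94 in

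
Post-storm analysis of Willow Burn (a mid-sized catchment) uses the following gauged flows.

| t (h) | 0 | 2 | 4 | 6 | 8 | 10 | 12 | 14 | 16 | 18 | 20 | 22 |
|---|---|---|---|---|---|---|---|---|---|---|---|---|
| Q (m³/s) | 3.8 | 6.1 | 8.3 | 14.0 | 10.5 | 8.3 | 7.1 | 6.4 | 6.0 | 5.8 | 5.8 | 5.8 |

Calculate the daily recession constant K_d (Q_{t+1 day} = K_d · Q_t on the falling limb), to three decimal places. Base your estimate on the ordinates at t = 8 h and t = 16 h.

Between t = 8 h and t = 16 h the flow falls from 10.5 to 6.0 m³/s over 4×2 h = 8 h.
Per-interval ratio K = (6.0/10.5)^(1/4) = 0.8694; K_d = K^(24/2) = 0.187.

K_d ≈ 0.187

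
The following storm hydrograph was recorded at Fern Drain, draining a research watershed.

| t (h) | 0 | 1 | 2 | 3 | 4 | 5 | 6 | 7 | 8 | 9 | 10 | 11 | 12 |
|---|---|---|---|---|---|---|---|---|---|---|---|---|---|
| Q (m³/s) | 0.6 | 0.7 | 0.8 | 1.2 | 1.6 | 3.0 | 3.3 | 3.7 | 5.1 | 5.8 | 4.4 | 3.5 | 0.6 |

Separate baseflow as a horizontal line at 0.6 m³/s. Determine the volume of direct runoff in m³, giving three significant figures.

V ≈ 95400 m³

Direct-runoff ordinates (Q − Q_b): 0.0, 0.1, 0.2, 0.6, 1.0, 2.4, 2.7, 3.1, 4.5, 5.2, 3.8, 2.9, 0.0 m³/s.
ΣQ_DR = 26.50 m³/s.
With Δt = 1 h = 3600 s, V = ΣQ_DR · Δt = 26.50 × 3600 = 95400 m³.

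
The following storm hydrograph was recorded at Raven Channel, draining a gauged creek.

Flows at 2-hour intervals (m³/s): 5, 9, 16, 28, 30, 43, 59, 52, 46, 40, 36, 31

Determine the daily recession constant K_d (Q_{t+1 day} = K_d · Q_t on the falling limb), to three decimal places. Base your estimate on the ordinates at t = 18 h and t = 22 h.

Between t = 18 h and t = 22 h the flow falls from 40 to 31 m³/s over 2×2 h = 4 h.
Per-interval ratio K = (31/40)^(1/2) = 0.8803; K_d = K^(24/2) = 0.217.

K_d ≈ 0.217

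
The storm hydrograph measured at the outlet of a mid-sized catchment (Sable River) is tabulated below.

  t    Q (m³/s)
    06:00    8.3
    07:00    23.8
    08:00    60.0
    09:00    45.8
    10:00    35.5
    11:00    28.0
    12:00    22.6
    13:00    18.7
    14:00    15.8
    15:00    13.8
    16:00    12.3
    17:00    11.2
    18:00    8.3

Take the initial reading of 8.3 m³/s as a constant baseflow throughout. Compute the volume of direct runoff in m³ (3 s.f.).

Direct-runoff ordinates (Q − Q_b): 0.0, 15.5, 51.7, 37.5, 27.2, 19.7, 14.3, 10.4, 7.5, 5.5, 4.0, 2.9, 0.0 m³/s.
ΣQ_DR = 196.2 m³/s.
With Δt = 1 h = 3600 s, V = ΣQ_DR · Δt = 196.2 × 3600 = 7.06 × 10^5 m³.

V ≈ 7.06 × 10^5 m³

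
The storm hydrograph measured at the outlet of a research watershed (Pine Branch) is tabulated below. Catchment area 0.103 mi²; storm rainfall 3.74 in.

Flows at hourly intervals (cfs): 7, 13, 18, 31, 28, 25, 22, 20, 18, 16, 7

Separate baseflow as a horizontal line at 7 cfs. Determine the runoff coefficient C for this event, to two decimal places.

ΣQ_DR = 128.0 cfs; V = ΣQ_DR·Δt = 4.608 × 10^5 ft³.
Runoff depth d = V / A = 1.926 in.
C = d / P = 1.926 / 3.74 = 0.51.

C ≈ 0.51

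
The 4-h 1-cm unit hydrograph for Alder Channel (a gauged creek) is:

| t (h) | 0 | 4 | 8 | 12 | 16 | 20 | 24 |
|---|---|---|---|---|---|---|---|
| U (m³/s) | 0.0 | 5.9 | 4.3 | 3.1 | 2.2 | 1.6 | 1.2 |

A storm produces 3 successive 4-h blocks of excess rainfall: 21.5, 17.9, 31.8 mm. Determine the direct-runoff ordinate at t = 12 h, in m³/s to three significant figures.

Q ≈ 33.1 m³/s

By discrete convolution, Q_j = Σ (P_i / 10 mm) · U_{j−i}.
At t = 12 h (j=3): Q = (21.5/10)·3.1 + (17.9/10)·4.3 + (31.8/10)·5.9 = 33.1 m³/s.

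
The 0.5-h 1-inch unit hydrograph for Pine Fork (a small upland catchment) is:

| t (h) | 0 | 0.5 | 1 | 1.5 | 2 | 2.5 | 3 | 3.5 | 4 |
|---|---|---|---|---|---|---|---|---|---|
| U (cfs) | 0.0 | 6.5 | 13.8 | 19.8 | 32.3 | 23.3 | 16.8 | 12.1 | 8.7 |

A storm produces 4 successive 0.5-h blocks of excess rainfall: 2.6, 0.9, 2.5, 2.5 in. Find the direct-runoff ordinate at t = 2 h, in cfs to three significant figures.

Q ≈ 153 cfs

By discrete convolution, Q_j = Σ (P_i / 1 in) · U_{j−i}.
At t = 2 h (j=4): Q = (2.6/1)·32.3 + (0.9/1)·19.8 + (2.5/1)·13.8 + (2.5/1)·6.5 = 153 cfs.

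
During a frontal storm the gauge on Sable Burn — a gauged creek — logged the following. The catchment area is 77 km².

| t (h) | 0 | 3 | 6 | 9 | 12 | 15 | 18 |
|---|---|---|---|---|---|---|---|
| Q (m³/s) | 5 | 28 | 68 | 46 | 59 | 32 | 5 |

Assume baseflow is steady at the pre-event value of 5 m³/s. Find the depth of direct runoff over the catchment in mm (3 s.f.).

d ≈ 29.2 mm

Direct runoff: 0.0, 23.0, 63.0, 41.0, 54.0, 27.0, 0.0 m³/s; ΣQ_DR = 208.0 m³/s.
V = ΣQ_DR · Δt = 208.0 × 10800 s = 2.246 × 10^6 m³.
Over A = 77 km², depth = V / A = 29.2 mm.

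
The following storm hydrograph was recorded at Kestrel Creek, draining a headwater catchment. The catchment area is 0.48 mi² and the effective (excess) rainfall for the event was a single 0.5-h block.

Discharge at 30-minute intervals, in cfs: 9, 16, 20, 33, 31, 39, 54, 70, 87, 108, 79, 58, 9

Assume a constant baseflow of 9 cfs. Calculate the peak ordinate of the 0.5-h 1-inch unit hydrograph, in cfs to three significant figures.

U_p ≈ 124 cfs

Direct runoff: 0.0, 7.0, 11.0, 24.0, 22.0, 30.0, 45.0, 61.0, 78.0, 99.0, 70.0, 49.0, 0.0 cfs; ΣQ_DR = 496.0 cfs, peak = 99.0 cfs.
Runoff depth d = ΣQ_DR·Δt / A = 496.0 × 1800 / (0.48 mi²) = 0.8006 in.
The 1-inch UH is the DRH scaled by (1 in)/d, so U_p = 99.0 × 1/0.8006 = 124 cfs.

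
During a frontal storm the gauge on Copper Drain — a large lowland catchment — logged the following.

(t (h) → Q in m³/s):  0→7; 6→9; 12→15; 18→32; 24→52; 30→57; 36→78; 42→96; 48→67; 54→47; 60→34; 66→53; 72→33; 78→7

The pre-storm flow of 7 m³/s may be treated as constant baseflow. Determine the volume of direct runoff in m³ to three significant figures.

V ≈ 1.06 × 10^7 m³

Direct-runoff ordinates (Q − Q_b): 0.0, 2.0, 8.0, 25.0, 45.0, 50.0, 71.0, 89.0, 60.0, 40.0, 27.0, 46.0, 26.0, 0.0 m³/s.
ΣQ_DR = 489.0 m³/s.
With Δt = 6 h = 21600 s, V = ΣQ_DR · Δt = 489.0 × 21600 = 1.06 × 10^7 m³.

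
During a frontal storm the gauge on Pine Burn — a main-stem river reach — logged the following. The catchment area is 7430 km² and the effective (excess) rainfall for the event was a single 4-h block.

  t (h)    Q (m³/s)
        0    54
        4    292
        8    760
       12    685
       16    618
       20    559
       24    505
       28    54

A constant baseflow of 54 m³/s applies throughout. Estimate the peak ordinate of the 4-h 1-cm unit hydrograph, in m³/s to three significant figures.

U_p ≈ 1180 m³/s

Direct runoff: 0.0, 238.0, 706.0, 631.0, 564.0, 505.0, 451.0, 0.0 m³/s; ΣQ_DR = 3095 m³/s, peak = 706.0 m³/s.
Runoff depth d = ΣQ_DR·Δt / A = 3095 × 14400 / (7430 km²) = 5.998 mm.
The 1-cm UH is the DRH scaled by (10 mm)/d, so U_p = 706.0 × 10/5.998 = 1180 m³/s.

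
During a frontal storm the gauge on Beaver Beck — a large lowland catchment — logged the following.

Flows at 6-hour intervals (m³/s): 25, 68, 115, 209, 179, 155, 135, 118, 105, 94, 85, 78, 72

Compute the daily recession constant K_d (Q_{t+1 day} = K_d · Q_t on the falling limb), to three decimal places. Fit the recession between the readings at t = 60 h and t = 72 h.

K_d ≈ 0.718

Between t = 60 h and t = 72 h the flow falls from 85 to 72 m³/s over 2×6 h = 12 h.
Per-interval ratio K = (72/85)^(1/2) = 0.9204; K_d = K^(24/6) = 0.718.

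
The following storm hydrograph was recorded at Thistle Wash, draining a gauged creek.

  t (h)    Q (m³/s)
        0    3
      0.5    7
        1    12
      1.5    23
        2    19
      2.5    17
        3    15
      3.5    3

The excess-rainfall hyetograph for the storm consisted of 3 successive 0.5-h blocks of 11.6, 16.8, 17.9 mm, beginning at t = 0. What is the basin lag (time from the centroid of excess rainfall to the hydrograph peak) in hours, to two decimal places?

Centroid of excess rainfall: t_c = Σ P_i·t̄_i / ΣP_i = 0.8180 h (block centres at 0.25, 0.75, 1.25 h).
Hydrograph peak occurs at t = 1.5 h, so basin lag t_L = 1.5 − 0.8180 = 0.68 h.

t_L ≈ 0.68 h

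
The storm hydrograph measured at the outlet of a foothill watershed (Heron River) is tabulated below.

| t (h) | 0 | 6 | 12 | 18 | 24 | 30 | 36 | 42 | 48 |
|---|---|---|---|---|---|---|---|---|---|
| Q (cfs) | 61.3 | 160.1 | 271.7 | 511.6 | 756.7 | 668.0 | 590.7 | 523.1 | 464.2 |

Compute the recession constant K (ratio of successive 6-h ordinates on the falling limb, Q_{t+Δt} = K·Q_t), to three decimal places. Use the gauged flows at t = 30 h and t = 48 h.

Using the recession-limb readings at t = 30 h and t = 48 h: Q falls from 668.0 to 464.2 cfs over 3 intervals.
K = (Q₂/Q₁)^(1/3) = (464.2/668.0)^(1/3) = 0.886.

K ≈ 0.886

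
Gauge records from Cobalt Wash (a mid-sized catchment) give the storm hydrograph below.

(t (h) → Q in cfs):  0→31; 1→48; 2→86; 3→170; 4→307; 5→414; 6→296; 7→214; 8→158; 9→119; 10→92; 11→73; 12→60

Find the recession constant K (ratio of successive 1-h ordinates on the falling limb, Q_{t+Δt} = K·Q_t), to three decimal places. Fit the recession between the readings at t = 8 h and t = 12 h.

Using the recession-limb readings at t = 8 h and t = 12 h: Q falls from 158 to 60 cfs over 4 intervals.
K = (Q₂/Q₁)^(1/4) = (60/158)^(1/4) = 0.785.

K ≈ 0.785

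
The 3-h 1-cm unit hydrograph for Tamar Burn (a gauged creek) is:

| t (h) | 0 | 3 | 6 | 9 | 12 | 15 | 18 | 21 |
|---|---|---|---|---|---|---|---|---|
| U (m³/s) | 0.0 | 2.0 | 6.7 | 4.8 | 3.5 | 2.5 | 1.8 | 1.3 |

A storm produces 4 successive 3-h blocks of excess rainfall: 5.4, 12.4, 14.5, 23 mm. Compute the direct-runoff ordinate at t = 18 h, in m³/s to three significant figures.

Q ≈ 20.2 m³/s

By discrete convolution, Q_j = Σ (P_i / 10 mm) · U_{j−i}.
At t = 18 h (j=6): Q = (5.4/10)·1.8 + (12.4/10)·2.5 + (14.5/10)·3.5 + (23/10)·4.8 = 20.2 m³/s.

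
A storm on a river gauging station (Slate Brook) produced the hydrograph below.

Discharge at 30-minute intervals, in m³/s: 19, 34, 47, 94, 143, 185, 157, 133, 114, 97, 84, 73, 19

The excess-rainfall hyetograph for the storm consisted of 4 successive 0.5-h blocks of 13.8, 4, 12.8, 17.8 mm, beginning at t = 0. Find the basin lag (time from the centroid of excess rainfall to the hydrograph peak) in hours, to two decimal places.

t_L ≈ 1.39 h

Centroid of excess rainfall: t_c = Σ P_i·t̄_i / ΣP_i = 1.1074 h (block centres at 0.25, 0.75, 1.25, 1.75 h).
Hydrograph peak occurs at t = 2.5 h, so basin lag t_L = 2.5 − 1.1074 = 1.39 h.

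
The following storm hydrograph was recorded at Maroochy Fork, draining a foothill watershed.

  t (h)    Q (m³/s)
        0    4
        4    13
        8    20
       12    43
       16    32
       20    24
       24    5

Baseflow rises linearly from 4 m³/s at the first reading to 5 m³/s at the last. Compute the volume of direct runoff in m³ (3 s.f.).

Direct-runoff ordinates (Q − Q_b): 0.00, 8.83, 15.67, 38.50, 27.33, 19.17, 0.00 m³/s.
ΣQ_DR = 109.5 m³/s.
With Δt = 4 h = 14400 s, V = ΣQ_DR · Δt = 109.5 × 14400 = 1.58 × 10^6 m³.

V ≈ 1.58 × 10^6 m³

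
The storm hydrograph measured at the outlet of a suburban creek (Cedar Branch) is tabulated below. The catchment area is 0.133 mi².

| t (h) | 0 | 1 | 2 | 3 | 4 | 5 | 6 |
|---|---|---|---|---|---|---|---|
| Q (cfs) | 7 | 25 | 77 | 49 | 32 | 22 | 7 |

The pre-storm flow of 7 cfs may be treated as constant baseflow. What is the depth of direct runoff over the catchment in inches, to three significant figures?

Direct runoff: 0.0, 18.0, 70.0, 42.0, 25.0, 15.0, 0.0 cfs; ΣQ_DR = 170.0 cfs.
V = ΣQ_DR · Δt = 170.0 × 3600 s = 6.120 × 10^5 ft³.
Over A = 0.133 mi², depth = V / A = 1.98 in.

d ≈ 1.98 in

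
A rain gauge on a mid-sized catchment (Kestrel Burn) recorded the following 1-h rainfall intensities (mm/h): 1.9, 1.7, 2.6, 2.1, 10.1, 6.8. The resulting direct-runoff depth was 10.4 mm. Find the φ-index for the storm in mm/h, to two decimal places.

Only the 2 blocks with intensity above φ contribute runoff: 10.1, 6.8 mm/h.
Σ(I−φ)·Δt = d  ⇒  (10.1+6.8 − 2φ)·1 = 10.4
φ = (16.90 − 10.4/1) / 2 = 3.25 mm/h.

φ ≈ 3.25 mm/h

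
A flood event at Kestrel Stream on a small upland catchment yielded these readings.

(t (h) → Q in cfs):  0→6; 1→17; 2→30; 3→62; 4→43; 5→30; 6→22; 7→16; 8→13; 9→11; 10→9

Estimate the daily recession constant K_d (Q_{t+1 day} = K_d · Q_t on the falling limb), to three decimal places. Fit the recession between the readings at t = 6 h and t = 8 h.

Between t = 6 h and t = 8 h the flow falls from 22 to 13 cfs over 2×1 h = 2 h.
Per-interval ratio K = (13/22)^(1/2) = 0.7687; K_d = K^(24/1) = 0.002.

K_d ≈ 0.002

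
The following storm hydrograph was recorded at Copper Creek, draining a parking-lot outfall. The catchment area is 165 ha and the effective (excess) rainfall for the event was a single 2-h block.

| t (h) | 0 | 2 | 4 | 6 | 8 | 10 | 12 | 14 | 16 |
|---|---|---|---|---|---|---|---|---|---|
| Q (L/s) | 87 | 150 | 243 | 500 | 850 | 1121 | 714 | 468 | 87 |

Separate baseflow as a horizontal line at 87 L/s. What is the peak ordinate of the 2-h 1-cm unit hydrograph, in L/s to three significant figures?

U_p ≈ 689 L/s

Direct runoff: 0.0, 63.0, 156.0, 413.0, 763.0, 1034.0, 627.0, 381.0, 0.0 L/s; ΣQ_DR = 3437 L/s, peak = 1034.0 L/s.
Runoff depth d = ΣQ_DR·Δt / A = 3437 × 7200 / (165 ha) = 15.00 mm.
The 1-cm UH is the DRH scaled by (10 mm)/d, so U_p = 1034.0 × 10/15.00 = 689 L/s.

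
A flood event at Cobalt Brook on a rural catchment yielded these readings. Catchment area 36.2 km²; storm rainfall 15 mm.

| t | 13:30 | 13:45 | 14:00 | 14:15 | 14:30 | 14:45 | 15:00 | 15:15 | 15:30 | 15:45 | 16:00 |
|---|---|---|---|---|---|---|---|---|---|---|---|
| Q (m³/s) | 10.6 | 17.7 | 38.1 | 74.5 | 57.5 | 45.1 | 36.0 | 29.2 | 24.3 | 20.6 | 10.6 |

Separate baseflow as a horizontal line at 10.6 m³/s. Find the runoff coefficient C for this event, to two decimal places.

C ≈ 0.41

ΣQ_DR = 247.6 m³/s; V = ΣQ_DR·Δt = 2.228 × 10^5 m³.
Runoff depth d = V / A = 6.156 mm.
C = d / P = 6.156 / 15 = 0.41.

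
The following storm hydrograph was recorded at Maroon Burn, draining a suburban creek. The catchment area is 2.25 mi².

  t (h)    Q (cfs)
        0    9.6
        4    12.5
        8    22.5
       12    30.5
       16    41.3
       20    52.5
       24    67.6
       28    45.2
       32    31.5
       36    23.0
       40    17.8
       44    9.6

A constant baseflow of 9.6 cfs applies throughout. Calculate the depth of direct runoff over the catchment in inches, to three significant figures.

Direct runoff: 0.0, 2.9, 12.9, 20.9, 31.7, 42.9, 58.0, 35.6, 21.9, 13.4, 8.2, 0.0 cfs; ΣQ_DR = 248.4 cfs.
V = ΣQ_DR · Δt = 248.4 × 14400 s = 3.577 × 10^6 ft³.
Over A = 2.25 mi², depth = V / A = 0.684 in.

d ≈ 0.684 in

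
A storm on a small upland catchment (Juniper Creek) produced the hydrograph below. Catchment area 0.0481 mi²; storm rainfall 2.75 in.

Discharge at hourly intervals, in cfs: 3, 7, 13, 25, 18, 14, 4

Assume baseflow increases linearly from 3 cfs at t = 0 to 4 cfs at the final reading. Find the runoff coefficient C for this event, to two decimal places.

C ≈ 0.70

ΣQ_DR = 59.50 cfs; V = ΣQ_DR·Δt = 2.142 × 10^5 ft³.
Runoff depth d = V / A = 1.917 in.
C = d / P = 1.917 / 2.75 = 0.70.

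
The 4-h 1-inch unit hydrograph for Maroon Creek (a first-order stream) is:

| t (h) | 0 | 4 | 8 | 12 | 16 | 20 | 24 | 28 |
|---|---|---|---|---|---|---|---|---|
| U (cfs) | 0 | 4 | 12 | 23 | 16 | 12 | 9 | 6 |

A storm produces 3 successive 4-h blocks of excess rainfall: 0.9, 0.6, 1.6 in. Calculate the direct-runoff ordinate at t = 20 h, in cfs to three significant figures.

By discrete convolution, Q_j = Σ (P_i / 1 in) · U_{j−i}.
At t = 20 h (j=5): Q = (0.9/1)·12 + (0.6/1)·16 + (1.6/1)·23 = 57.2 cfs.

Q ≈ 57.2 cfs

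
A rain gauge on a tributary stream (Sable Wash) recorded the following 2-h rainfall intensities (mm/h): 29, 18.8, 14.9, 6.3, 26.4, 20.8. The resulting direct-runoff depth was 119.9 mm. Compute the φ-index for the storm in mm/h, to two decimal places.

Only the 5 blocks with intensity above φ contribute runoff: 29, 18.8, 14.9, 26.4, 20.8 mm/h.
Σ(I−φ)·Δt = d  ⇒  (29+18.8+14.9+26.4+20.8 − 5φ)·2 = 119.9
φ = (109.9 − 119.9/2) / 5 = 9.99 mm/h.

φ ≈ 9.99 mm/h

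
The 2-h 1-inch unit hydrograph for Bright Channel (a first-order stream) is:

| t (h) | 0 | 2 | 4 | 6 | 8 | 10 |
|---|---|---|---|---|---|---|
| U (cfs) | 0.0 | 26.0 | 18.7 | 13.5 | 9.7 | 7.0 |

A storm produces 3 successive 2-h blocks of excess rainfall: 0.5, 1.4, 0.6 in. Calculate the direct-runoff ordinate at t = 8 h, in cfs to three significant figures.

By discrete convolution, Q_j = Σ (P_i / 1 in) · U_{j−i}.
At t = 8 h (j=4): Q = (0.5/1)·9.7 + (1.4/1)·13.5 + (0.6/1)·18.7 = 35.0 cfs.

Q ≈ 35.0 cfs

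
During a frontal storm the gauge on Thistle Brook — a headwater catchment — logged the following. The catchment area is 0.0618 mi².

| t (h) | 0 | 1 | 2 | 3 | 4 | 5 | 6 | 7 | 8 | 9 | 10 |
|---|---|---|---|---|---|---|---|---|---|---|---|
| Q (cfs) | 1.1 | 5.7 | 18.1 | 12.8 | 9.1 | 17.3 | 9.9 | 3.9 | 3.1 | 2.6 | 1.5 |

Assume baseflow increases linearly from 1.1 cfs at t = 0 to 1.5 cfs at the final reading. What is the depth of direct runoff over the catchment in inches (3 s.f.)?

d ≈ 1.78 in

Direct runoff: 0.00, 4.56, 16.92, 11.58, 7.84, 16.00, 8.56, 2.52, 1.68, 1.14, 0.00 cfs; ΣQ_DR = 70.80 cfs.
V = ΣQ_DR · Δt = 70.80 × 3600 s = 2.549 × 10^5 ft³.
Over A = 0.0618 mi², depth = V / A = 1.78 in.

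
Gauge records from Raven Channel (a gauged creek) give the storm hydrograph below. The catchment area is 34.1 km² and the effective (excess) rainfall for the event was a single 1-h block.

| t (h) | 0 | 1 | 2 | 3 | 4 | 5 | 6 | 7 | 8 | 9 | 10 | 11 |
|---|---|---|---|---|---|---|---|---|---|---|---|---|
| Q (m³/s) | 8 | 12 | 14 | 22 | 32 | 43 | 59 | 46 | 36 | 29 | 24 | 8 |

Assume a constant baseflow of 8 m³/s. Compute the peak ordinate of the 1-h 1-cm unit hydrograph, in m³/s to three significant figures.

Direct runoff: 0.0, 4.0, 6.0, 14.0, 24.0, 35.0, 51.0, 38.0, 28.0, 21.0, 16.0, 0.0 m³/s; ΣQ_DR = 237.0 m³/s, peak = 51.0 m³/s.
Runoff depth d = ΣQ_DR·Δt / A = 237.0 × 3600 / (34.1 km²) = 25.02 mm.
The 1-cm UH is the DRH scaled by (10 mm)/d, so U_p = 51.0 × 10/25.02 = 20.4 m³/s.

U_p ≈ 20.4 m³/s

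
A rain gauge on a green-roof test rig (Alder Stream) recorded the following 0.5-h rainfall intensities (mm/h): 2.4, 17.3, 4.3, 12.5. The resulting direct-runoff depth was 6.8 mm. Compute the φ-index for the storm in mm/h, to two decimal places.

Only the 2 blocks with intensity above φ contribute runoff: 17.3, 12.5 mm/h.
Σ(I−φ)·Δt = d  ⇒  (17.3+12.5 − 2φ)·0.5 = 6.8
φ = (29.80 − 6.8/0.5) / 2 = 8.10 mm/h.

φ ≈ 8.10 mm/h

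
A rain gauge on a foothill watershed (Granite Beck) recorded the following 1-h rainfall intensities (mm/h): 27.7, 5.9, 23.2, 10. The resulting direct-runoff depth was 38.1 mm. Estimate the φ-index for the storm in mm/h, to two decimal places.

Only the 3 blocks with intensity above φ contribute runoff: 27.7, 23.2, 10 mm/h.
Σ(I−φ)·Δt = d  ⇒  (27.7+23.2+10 − 3φ)·1 = 38.1
φ = (60.90 − 38.1/1) / 3 = 7.60 mm/h.

φ ≈ 7.60 mm/h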